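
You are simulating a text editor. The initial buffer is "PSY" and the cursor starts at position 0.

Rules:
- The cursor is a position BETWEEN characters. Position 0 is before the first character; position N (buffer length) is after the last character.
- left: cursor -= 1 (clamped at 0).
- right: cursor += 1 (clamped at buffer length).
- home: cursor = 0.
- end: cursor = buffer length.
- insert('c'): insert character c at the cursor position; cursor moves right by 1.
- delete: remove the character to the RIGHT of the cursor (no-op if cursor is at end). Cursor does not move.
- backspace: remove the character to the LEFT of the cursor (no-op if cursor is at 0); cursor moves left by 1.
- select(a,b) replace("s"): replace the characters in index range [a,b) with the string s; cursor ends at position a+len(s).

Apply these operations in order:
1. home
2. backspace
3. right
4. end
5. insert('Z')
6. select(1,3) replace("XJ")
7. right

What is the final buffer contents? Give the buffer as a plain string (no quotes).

After op 1 (home): buf='PSY' cursor=0
After op 2 (backspace): buf='PSY' cursor=0
After op 3 (right): buf='PSY' cursor=1
After op 4 (end): buf='PSY' cursor=3
After op 5 (insert('Z')): buf='PSYZ' cursor=4
After op 6 (select(1,3) replace("XJ")): buf='PXJZ' cursor=3
After op 7 (right): buf='PXJZ' cursor=4

Answer: PXJZ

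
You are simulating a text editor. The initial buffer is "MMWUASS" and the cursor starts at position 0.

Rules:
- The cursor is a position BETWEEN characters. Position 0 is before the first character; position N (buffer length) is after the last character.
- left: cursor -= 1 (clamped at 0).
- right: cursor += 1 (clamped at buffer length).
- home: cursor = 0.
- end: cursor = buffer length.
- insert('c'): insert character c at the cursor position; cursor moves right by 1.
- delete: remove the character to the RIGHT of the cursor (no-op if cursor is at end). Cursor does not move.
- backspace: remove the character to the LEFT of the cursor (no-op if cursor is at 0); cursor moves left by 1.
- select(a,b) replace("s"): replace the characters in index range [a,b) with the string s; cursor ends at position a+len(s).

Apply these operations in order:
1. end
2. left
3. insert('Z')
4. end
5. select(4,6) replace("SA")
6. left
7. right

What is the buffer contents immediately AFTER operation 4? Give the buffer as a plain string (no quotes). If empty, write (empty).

Answer: MMWUASZS

Derivation:
After op 1 (end): buf='MMWUASS' cursor=7
After op 2 (left): buf='MMWUASS' cursor=6
After op 3 (insert('Z')): buf='MMWUASZS' cursor=7
After op 4 (end): buf='MMWUASZS' cursor=8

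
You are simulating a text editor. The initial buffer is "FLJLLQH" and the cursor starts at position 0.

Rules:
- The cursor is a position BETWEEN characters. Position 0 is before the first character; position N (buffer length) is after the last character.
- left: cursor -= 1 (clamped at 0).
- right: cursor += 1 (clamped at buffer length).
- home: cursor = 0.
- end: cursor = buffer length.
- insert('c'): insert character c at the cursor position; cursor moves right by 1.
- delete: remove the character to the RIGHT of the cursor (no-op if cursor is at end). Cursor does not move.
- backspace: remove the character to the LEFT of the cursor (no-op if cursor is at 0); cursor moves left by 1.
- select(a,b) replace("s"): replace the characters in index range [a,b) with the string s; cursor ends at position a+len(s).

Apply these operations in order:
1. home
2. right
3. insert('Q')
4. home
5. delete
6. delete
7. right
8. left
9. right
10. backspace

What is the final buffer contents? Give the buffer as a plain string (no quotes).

After op 1 (home): buf='FLJLLQH' cursor=0
After op 2 (right): buf='FLJLLQH' cursor=1
After op 3 (insert('Q')): buf='FQLJLLQH' cursor=2
After op 4 (home): buf='FQLJLLQH' cursor=0
After op 5 (delete): buf='QLJLLQH' cursor=0
After op 6 (delete): buf='LJLLQH' cursor=0
After op 7 (right): buf='LJLLQH' cursor=1
After op 8 (left): buf='LJLLQH' cursor=0
After op 9 (right): buf='LJLLQH' cursor=1
After op 10 (backspace): buf='JLLQH' cursor=0

Answer: JLLQH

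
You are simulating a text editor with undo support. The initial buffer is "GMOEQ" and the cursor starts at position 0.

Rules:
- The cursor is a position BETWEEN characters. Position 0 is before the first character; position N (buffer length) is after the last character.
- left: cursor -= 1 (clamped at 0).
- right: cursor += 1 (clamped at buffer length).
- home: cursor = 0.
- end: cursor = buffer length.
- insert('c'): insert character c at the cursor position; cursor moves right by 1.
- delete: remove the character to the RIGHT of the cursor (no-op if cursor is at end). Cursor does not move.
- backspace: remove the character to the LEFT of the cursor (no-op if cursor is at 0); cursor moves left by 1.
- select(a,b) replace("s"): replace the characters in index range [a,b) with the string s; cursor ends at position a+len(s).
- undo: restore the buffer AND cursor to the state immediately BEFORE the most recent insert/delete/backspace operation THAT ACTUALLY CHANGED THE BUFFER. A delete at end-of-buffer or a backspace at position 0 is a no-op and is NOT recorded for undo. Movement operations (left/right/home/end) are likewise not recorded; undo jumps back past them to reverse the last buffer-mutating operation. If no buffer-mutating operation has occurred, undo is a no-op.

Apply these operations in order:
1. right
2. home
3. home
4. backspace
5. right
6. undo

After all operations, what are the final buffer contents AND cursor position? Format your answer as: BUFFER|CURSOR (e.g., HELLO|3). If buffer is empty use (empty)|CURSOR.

Answer: GMOEQ|1

Derivation:
After op 1 (right): buf='GMOEQ' cursor=1
After op 2 (home): buf='GMOEQ' cursor=0
After op 3 (home): buf='GMOEQ' cursor=0
After op 4 (backspace): buf='GMOEQ' cursor=0
After op 5 (right): buf='GMOEQ' cursor=1
After op 6 (undo): buf='GMOEQ' cursor=1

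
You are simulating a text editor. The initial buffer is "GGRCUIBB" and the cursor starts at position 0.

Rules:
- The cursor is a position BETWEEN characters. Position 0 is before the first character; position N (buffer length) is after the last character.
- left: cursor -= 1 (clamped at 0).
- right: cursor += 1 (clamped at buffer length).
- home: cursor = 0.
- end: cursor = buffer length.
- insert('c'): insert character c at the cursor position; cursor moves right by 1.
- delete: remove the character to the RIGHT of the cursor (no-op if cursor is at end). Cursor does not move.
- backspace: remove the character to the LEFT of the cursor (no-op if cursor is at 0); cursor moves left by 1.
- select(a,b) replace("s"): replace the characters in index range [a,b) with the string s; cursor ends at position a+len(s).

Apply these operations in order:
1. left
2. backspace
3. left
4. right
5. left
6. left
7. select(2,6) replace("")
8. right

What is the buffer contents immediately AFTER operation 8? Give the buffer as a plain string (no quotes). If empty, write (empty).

After op 1 (left): buf='GGRCUIBB' cursor=0
After op 2 (backspace): buf='GGRCUIBB' cursor=0
After op 3 (left): buf='GGRCUIBB' cursor=0
After op 4 (right): buf='GGRCUIBB' cursor=1
After op 5 (left): buf='GGRCUIBB' cursor=0
After op 6 (left): buf='GGRCUIBB' cursor=0
After op 7 (select(2,6) replace("")): buf='GGBB' cursor=2
After op 8 (right): buf='GGBB' cursor=3

Answer: GGBB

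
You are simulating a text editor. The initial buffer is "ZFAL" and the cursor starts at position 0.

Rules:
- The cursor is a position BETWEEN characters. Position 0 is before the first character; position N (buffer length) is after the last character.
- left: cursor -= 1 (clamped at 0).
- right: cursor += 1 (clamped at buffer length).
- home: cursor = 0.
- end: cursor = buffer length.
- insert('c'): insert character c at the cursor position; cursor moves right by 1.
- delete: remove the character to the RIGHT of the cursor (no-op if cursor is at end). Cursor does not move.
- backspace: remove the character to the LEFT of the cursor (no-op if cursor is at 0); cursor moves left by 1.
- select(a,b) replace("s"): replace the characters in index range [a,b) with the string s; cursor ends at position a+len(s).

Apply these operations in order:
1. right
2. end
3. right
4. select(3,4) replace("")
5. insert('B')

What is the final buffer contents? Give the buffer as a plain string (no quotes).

Answer: ZFAB

Derivation:
After op 1 (right): buf='ZFAL' cursor=1
After op 2 (end): buf='ZFAL' cursor=4
After op 3 (right): buf='ZFAL' cursor=4
After op 4 (select(3,4) replace("")): buf='ZFA' cursor=3
After op 5 (insert('B')): buf='ZFAB' cursor=4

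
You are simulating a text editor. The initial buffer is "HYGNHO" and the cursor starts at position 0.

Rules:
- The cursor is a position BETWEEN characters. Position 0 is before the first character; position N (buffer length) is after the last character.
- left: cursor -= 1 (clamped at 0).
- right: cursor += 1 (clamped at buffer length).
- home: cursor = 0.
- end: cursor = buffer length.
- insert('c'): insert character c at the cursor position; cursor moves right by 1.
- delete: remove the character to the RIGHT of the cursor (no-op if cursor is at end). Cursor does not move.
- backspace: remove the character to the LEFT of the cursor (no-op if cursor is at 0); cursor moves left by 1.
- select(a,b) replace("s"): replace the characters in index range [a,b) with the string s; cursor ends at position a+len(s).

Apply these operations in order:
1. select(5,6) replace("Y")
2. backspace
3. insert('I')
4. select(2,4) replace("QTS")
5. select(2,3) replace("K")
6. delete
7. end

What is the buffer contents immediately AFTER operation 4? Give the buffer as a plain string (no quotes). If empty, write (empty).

Answer: HYQTSHI

Derivation:
After op 1 (select(5,6) replace("Y")): buf='HYGNHY' cursor=6
After op 2 (backspace): buf='HYGNH' cursor=5
After op 3 (insert('I')): buf='HYGNHI' cursor=6
After op 4 (select(2,4) replace("QTS")): buf='HYQTSHI' cursor=5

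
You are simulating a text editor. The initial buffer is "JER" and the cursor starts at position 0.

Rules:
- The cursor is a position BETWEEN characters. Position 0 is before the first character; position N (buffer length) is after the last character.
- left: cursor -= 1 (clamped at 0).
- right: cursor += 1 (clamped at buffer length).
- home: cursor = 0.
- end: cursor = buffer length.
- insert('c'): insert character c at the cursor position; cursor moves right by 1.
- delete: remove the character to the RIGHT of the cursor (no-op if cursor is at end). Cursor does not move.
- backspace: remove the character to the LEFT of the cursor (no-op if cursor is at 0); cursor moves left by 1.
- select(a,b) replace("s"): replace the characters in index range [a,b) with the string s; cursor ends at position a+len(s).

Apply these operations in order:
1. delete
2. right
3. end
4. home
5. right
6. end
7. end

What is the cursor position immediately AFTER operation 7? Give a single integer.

After op 1 (delete): buf='ER' cursor=0
After op 2 (right): buf='ER' cursor=1
After op 3 (end): buf='ER' cursor=2
After op 4 (home): buf='ER' cursor=0
After op 5 (right): buf='ER' cursor=1
After op 6 (end): buf='ER' cursor=2
After op 7 (end): buf='ER' cursor=2

Answer: 2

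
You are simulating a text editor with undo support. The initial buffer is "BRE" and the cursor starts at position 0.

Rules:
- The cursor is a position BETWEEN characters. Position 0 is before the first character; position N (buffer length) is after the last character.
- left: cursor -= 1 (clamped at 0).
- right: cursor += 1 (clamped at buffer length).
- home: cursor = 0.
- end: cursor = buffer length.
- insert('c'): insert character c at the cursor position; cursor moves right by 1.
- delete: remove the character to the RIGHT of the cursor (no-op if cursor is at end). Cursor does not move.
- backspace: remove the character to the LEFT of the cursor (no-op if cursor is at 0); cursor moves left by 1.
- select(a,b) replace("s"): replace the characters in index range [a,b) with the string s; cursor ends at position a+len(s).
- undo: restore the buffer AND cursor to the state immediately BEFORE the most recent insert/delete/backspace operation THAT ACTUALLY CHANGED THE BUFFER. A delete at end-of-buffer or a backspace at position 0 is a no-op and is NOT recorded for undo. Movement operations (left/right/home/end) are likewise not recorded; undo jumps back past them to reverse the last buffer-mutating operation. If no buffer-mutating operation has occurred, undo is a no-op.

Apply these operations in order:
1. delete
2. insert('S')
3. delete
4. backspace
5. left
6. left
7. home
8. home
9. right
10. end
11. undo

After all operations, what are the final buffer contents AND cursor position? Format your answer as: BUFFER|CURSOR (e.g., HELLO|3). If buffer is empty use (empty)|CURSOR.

After op 1 (delete): buf='RE' cursor=0
After op 2 (insert('S')): buf='SRE' cursor=1
After op 3 (delete): buf='SE' cursor=1
After op 4 (backspace): buf='E' cursor=0
After op 5 (left): buf='E' cursor=0
After op 6 (left): buf='E' cursor=0
After op 7 (home): buf='E' cursor=0
After op 8 (home): buf='E' cursor=0
After op 9 (right): buf='E' cursor=1
After op 10 (end): buf='E' cursor=1
After op 11 (undo): buf='SE' cursor=1

Answer: SE|1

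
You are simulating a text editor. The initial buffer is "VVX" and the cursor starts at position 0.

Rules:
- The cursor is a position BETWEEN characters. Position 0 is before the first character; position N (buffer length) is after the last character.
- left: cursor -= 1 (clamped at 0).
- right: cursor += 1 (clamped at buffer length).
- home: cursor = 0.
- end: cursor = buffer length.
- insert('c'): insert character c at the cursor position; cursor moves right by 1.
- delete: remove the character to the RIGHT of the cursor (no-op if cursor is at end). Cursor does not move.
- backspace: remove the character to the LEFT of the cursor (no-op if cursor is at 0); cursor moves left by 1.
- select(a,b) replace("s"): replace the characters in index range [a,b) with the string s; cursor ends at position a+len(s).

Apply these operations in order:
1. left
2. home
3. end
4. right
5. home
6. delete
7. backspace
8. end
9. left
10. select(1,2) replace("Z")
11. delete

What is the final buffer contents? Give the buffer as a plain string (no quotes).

After op 1 (left): buf='VVX' cursor=0
After op 2 (home): buf='VVX' cursor=0
After op 3 (end): buf='VVX' cursor=3
After op 4 (right): buf='VVX' cursor=3
After op 5 (home): buf='VVX' cursor=0
After op 6 (delete): buf='VX' cursor=0
After op 7 (backspace): buf='VX' cursor=0
After op 8 (end): buf='VX' cursor=2
After op 9 (left): buf='VX' cursor=1
After op 10 (select(1,2) replace("Z")): buf='VZ' cursor=2
After op 11 (delete): buf='VZ' cursor=2

Answer: VZ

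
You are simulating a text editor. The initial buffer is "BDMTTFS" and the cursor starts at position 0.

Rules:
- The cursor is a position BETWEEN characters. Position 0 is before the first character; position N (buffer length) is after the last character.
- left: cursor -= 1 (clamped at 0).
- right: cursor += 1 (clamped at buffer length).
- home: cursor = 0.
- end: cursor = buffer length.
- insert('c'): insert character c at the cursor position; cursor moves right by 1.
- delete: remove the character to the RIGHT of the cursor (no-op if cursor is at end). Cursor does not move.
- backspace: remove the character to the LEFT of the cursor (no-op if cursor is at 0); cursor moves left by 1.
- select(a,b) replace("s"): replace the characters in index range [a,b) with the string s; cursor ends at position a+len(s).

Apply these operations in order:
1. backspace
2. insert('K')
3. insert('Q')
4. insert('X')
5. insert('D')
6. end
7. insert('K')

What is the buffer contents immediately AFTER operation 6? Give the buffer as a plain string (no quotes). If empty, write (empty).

Answer: KQXDBDMTTFS

Derivation:
After op 1 (backspace): buf='BDMTTFS' cursor=0
After op 2 (insert('K')): buf='KBDMTTFS' cursor=1
After op 3 (insert('Q')): buf='KQBDMTTFS' cursor=2
After op 4 (insert('X')): buf='KQXBDMTTFS' cursor=3
After op 5 (insert('D')): buf='KQXDBDMTTFS' cursor=4
After op 6 (end): buf='KQXDBDMTTFS' cursor=11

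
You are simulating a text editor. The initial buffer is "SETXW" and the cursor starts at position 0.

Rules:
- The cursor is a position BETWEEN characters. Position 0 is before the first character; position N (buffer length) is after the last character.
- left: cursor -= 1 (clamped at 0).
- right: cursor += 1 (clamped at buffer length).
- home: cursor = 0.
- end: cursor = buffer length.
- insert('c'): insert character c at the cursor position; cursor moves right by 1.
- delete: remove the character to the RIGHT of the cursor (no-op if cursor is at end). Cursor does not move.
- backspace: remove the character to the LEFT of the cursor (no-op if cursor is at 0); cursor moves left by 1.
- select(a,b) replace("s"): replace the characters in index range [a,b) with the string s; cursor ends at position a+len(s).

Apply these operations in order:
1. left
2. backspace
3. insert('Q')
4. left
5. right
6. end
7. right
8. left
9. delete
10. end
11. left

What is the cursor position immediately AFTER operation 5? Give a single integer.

Answer: 1

Derivation:
After op 1 (left): buf='SETXW' cursor=0
After op 2 (backspace): buf='SETXW' cursor=0
After op 3 (insert('Q')): buf='QSETXW' cursor=1
After op 4 (left): buf='QSETXW' cursor=0
After op 5 (right): buf='QSETXW' cursor=1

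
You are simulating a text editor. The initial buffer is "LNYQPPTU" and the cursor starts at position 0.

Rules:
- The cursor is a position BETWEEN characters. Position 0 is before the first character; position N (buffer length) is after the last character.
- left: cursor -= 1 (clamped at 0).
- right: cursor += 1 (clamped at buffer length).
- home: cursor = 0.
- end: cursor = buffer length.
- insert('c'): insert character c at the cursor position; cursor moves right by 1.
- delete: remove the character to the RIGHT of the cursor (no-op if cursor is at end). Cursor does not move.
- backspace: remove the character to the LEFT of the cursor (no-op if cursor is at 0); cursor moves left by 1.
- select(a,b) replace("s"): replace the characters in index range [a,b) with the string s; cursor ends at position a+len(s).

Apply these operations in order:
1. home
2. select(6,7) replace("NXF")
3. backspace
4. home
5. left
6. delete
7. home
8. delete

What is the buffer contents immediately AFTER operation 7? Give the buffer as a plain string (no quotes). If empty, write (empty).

Answer: NYQPPNXU

Derivation:
After op 1 (home): buf='LNYQPPTU' cursor=0
After op 2 (select(6,7) replace("NXF")): buf='LNYQPPNXFU' cursor=9
After op 3 (backspace): buf='LNYQPPNXU' cursor=8
After op 4 (home): buf='LNYQPPNXU' cursor=0
After op 5 (left): buf='LNYQPPNXU' cursor=0
After op 6 (delete): buf='NYQPPNXU' cursor=0
After op 7 (home): buf='NYQPPNXU' cursor=0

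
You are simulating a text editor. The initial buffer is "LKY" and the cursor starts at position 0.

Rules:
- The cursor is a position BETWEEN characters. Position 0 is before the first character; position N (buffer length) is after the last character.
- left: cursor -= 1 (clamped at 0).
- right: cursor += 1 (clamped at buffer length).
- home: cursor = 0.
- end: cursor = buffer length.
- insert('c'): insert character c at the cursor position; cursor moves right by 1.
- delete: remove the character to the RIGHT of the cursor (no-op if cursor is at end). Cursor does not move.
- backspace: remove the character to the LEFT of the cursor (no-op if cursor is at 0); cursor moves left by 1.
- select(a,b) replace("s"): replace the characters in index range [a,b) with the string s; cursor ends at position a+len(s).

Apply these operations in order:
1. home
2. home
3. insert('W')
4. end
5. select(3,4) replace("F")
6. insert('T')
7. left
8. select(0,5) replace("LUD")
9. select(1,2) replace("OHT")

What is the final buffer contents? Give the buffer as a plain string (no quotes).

Answer: LOHTD

Derivation:
After op 1 (home): buf='LKY' cursor=0
After op 2 (home): buf='LKY' cursor=0
After op 3 (insert('W')): buf='WLKY' cursor=1
After op 4 (end): buf='WLKY' cursor=4
After op 5 (select(3,4) replace("F")): buf='WLKF' cursor=4
After op 6 (insert('T')): buf='WLKFT' cursor=5
After op 7 (left): buf='WLKFT' cursor=4
After op 8 (select(0,5) replace("LUD")): buf='LUD' cursor=3
After op 9 (select(1,2) replace("OHT")): buf='LOHTD' cursor=4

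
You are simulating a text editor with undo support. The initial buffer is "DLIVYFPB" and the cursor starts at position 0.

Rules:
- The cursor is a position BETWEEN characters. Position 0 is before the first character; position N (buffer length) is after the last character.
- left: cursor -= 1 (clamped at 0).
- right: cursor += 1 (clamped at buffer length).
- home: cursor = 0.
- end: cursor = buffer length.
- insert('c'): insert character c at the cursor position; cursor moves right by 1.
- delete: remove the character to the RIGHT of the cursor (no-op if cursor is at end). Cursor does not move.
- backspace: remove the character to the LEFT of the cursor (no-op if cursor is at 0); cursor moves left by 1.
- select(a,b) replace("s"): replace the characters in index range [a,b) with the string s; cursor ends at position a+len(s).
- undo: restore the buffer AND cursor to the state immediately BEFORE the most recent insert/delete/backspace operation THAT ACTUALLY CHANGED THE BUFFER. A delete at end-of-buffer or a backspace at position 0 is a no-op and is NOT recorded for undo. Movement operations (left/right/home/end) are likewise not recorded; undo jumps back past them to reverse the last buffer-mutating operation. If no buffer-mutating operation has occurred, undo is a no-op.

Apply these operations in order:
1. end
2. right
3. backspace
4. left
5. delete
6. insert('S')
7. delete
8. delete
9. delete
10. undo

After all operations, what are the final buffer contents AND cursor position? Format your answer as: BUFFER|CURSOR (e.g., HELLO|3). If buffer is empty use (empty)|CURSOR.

Answer: DLIVYF|6

Derivation:
After op 1 (end): buf='DLIVYFPB' cursor=8
After op 2 (right): buf='DLIVYFPB' cursor=8
After op 3 (backspace): buf='DLIVYFP' cursor=7
After op 4 (left): buf='DLIVYFP' cursor=6
After op 5 (delete): buf='DLIVYF' cursor=6
After op 6 (insert('S')): buf='DLIVYFS' cursor=7
After op 7 (delete): buf='DLIVYFS' cursor=7
After op 8 (delete): buf='DLIVYFS' cursor=7
After op 9 (delete): buf='DLIVYFS' cursor=7
After op 10 (undo): buf='DLIVYF' cursor=6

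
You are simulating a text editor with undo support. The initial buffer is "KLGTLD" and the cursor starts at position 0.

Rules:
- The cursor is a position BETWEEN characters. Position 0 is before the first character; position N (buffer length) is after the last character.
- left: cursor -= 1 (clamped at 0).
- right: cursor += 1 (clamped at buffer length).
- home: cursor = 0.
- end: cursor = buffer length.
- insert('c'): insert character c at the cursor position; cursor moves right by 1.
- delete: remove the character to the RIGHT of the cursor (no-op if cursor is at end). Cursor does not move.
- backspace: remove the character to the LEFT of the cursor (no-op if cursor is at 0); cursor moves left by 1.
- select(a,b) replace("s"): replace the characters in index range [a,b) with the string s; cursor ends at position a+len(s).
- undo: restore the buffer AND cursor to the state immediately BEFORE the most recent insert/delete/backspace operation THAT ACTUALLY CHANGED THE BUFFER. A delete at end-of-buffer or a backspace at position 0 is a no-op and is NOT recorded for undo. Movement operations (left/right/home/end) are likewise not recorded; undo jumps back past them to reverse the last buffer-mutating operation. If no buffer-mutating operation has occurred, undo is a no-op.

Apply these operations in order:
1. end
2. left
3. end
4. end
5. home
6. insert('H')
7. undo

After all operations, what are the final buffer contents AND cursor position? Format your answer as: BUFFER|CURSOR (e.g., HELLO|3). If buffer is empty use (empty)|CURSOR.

Answer: KLGTLD|0

Derivation:
After op 1 (end): buf='KLGTLD' cursor=6
After op 2 (left): buf='KLGTLD' cursor=5
After op 3 (end): buf='KLGTLD' cursor=6
After op 4 (end): buf='KLGTLD' cursor=6
After op 5 (home): buf='KLGTLD' cursor=0
After op 6 (insert('H')): buf='HKLGTLD' cursor=1
After op 7 (undo): buf='KLGTLD' cursor=0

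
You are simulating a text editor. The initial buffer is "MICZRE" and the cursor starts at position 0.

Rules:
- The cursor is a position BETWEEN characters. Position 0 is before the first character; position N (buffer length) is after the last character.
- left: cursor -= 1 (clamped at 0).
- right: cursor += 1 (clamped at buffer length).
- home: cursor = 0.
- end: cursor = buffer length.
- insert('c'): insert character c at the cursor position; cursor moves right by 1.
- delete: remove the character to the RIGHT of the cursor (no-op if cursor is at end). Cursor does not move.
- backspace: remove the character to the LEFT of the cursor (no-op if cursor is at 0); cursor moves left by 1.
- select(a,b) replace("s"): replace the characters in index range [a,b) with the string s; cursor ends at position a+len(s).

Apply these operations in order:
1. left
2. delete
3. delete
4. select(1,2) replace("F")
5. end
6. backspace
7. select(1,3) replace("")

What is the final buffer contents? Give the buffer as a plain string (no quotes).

After op 1 (left): buf='MICZRE' cursor=0
After op 2 (delete): buf='ICZRE' cursor=0
After op 3 (delete): buf='CZRE' cursor=0
After op 4 (select(1,2) replace("F")): buf='CFRE' cursor=2
After op 5 (end): buf='CFRE' cursor=4
After op 6 (backspace): buf='CFR' cursor=3
After op 7 (select(1,3) replace("")): buf='C' cursor=1

Answer: C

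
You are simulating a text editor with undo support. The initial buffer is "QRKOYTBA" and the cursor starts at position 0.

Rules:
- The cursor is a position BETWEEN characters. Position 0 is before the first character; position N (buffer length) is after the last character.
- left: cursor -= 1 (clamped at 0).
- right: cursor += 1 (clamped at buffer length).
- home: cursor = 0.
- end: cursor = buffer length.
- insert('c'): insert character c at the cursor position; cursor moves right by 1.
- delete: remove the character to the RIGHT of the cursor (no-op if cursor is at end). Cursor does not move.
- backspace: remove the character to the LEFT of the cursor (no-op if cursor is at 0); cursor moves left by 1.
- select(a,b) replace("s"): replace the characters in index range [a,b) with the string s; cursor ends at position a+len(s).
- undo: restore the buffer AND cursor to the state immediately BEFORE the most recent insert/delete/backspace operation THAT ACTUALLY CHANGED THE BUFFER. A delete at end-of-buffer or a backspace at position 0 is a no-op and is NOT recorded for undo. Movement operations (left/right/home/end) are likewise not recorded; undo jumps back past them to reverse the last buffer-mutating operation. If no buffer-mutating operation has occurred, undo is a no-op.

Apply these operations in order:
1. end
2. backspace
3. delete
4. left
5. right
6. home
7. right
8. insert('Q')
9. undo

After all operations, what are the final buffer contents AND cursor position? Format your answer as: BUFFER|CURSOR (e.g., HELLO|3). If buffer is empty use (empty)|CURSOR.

Answer: QRKOYTB|1

Derivation:
After op 1 (end): buf='QRKOYTBA' cursor=8
After op 2 (backspace): buf='QRKOYTB' cursor=7
After op 3 (delete): buf='QRKOYTB' cursor=7
After op 4 (left): buf='QRKOYTB' cursor=6
After op 5 (right): buf='QRKOYTB' cursor=7
After op 6 (home): buf='QRKOYTB' cursor=0
After op 7 (right): buf='QRKOYTB' cursor=1
After op 8 (insert('Q')): buf='QQRKOYTB' cursor=2
After op 9 (undo): buf='QRKOYTB' cursor=1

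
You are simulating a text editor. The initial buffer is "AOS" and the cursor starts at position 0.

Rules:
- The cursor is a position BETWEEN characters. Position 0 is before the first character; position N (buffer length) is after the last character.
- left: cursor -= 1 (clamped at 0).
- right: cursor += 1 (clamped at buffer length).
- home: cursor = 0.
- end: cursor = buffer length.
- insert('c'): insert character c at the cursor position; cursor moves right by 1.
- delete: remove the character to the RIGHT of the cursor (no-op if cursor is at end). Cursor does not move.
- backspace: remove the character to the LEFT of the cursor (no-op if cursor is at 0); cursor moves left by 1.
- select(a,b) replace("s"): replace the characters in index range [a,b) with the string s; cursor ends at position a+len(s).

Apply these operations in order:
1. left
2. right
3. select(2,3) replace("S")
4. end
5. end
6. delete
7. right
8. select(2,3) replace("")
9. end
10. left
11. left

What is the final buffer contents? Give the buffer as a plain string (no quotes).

After op 1 (left): buf='AOS' cursor=0
After op 2 (right): buf='AOS' cursor=1
After op 3 (select(2,3) replace("S")): buf='AOS' cursor=3
After op 4 (end): buf='AOS' cursor=3
After op 5 (end): buf='AOS' cursor=3
After op 6 (delete): buf='AOS' cursor=3
After op 7 (right): buf='AOS' cursor=3
After op 8 (select(2,3) replace("")): buf='AO' cursor=2
After op 9 (end): buf='AO' cursor=2
After op 10 (left): buf='AO' cursor=1
After op 11 (left): buf='AO' cursor=0

Answer: AO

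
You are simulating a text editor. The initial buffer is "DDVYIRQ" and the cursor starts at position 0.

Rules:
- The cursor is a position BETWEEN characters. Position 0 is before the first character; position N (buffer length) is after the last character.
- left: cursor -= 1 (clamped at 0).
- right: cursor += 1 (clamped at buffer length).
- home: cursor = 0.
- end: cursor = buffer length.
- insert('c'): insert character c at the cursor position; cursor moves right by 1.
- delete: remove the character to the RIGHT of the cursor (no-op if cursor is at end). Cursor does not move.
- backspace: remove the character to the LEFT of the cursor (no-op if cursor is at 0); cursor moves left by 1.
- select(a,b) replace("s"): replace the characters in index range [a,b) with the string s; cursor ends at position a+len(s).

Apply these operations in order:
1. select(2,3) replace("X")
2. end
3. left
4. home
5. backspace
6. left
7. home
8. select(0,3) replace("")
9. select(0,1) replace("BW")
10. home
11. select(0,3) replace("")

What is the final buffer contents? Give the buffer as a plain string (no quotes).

After op 1 (select(2,3) replace("X")): buf='DDXYIRQ' cursor=3
After op 2 (end): buf='DDXYIRQ' cursor=7
After op 3 (left): buf='DDXYIRQ' cursor=6
After op 4 (home): buf='DDXYIRQ' cursor=0
After op 5 (backspace): buf='DDXYIRQ' cursor=0
After op 6 (left): buf='DDXYIRQ' cursor=0
After op 7 (home): buf='DDXYIRQ' cursor=0
After op 8 (select(0,3) replace("")): buf='YIRQ' cursor=0
After op 9 (select(0,1) replace("BW")): buf='BWIRQ' cursor=2
After op 10 (home): buf='BWIRQ' cursor=0
After op 11 (select(0,3) replace("")): buf='RQ' cursor=0

Answer: RQ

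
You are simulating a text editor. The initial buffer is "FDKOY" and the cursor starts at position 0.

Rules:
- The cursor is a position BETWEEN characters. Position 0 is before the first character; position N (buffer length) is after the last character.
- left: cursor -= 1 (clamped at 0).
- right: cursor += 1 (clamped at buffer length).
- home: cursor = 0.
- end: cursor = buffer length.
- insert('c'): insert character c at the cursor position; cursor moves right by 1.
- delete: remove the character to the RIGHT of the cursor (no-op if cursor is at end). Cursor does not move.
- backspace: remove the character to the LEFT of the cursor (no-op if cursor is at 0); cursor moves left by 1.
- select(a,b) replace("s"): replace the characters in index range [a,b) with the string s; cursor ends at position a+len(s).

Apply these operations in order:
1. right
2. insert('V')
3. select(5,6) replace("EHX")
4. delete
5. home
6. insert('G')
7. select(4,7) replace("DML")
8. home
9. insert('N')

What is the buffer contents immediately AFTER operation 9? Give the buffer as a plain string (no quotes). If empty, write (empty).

Answer: NGFVDDMLHX

Derivation:
After op 1 (right): buf='FDKOY' cursor=1
After op 2 (insert('V')): buf='FVDKOY' cursor=2
After op 3 (select(5,6) replace("EHX")): buf='FVDKOEHX' cursor=8
After op 4 (delete): buf='FVDKOEHX' cursor=8
After op 5 (home): buf='FVDKOEHX' cursor=0
After op 6 (insert('G')): buf='GFVDKOEHX' cursor=1
After op 7 (select(4,7) replace("DML")): buf='GFVDDMLHX' cursor=7
After op 8 (home): buf='GFVDDMLHX' cursor=0
After op 9 (insert('N')): buf='NGFVDDMLHX' cursor=1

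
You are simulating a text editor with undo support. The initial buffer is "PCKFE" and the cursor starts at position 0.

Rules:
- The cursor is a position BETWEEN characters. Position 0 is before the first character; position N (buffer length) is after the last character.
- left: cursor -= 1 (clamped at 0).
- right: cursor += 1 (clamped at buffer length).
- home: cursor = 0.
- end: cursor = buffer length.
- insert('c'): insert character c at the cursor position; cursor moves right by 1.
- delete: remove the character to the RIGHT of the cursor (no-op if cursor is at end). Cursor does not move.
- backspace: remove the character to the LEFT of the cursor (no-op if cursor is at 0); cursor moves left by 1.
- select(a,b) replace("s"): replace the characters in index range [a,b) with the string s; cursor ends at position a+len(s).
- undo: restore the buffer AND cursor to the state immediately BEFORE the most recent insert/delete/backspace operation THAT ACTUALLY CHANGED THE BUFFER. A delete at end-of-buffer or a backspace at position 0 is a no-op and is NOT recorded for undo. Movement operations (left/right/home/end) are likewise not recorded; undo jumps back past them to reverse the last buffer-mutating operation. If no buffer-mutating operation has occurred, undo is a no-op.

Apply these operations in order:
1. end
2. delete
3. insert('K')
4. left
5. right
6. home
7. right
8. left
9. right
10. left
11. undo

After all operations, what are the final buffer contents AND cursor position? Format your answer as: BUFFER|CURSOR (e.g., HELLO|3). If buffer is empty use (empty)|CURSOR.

After op 1 (end): buf='PCKFE' cursor=5
After op 2 (delete): buf='PCKFE' cursor=5
After op 3 (insert('K')): buf='PCKFEK' cursor=6
After op 4 (left): buf='PCKFEK' cursor=5
After op 5 (right): buf='PCKFEK' cursor=6
After op 6 (home): buf='PCKFEK' cursor=0
After op 7 (right): buf='PCKFEK' cursor=1
After op 8 (left): buf='PCKFEK' cursor=0
After op 9 (right): buf='PCKFEK' cursor=1
After op 10 (left): buf='PCKFEK' cursor=0
After op 11 (undo): buf='PCKFE' cursor=5

Answer: PCKFE|5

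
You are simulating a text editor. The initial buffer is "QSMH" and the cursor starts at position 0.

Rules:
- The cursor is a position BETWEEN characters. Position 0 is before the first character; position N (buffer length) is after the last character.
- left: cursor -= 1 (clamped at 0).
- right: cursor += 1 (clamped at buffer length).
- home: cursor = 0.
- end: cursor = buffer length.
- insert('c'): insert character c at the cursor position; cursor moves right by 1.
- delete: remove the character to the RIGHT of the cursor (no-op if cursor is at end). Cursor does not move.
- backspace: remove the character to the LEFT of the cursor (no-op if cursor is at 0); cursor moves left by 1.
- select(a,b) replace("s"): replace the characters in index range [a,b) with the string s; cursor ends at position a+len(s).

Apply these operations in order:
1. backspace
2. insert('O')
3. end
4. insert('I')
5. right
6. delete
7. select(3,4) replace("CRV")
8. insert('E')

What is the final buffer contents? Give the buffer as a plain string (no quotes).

Answer: OQSCRVEHI

Derivation:
After op 1 (backspace): buf='QSMH' cursor=0
After op 2 (insert('O')): buf='OQSMH' cursor=1
After op 3 (end): buf='OQSMH' cursor=5
After op 4 (insert('I')): buf='OQSMHI' cursor=6
After op 5 (right): buf='OQSMHI' cursor=6
After op 6 (delete): buf='OQSMHI' cursor=6
After op 7 (select(3,4) replace("CRV")): buf='OQSCRVHI' cursor=6
After op 8 (insert('E')): buf='OQSCRVEHI' cursor=7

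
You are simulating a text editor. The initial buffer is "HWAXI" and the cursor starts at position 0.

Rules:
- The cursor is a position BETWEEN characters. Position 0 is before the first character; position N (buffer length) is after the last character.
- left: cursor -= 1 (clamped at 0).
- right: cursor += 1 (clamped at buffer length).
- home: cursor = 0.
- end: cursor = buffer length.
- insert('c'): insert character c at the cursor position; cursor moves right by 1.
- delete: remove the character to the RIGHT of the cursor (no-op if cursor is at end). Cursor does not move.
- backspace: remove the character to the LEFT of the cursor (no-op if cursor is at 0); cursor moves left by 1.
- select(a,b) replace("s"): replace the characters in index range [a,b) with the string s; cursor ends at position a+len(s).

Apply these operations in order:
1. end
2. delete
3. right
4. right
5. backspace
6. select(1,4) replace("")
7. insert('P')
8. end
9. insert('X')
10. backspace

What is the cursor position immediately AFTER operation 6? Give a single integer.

Answer: 1

Derivation:
After op 1 (end): buf='HWAXI' cursor=5
After op 2 (delete): buf='HWAXI' cursor=5
After op 3 (right): buf='HWAXI' cursor=5
After op 4 (right): buf='HWAXI' cursor=5
After op 5 (backspace): buf='HWAX' cursor=4
After op 6 (select(1,4) replace("")): buf='H' cursor=1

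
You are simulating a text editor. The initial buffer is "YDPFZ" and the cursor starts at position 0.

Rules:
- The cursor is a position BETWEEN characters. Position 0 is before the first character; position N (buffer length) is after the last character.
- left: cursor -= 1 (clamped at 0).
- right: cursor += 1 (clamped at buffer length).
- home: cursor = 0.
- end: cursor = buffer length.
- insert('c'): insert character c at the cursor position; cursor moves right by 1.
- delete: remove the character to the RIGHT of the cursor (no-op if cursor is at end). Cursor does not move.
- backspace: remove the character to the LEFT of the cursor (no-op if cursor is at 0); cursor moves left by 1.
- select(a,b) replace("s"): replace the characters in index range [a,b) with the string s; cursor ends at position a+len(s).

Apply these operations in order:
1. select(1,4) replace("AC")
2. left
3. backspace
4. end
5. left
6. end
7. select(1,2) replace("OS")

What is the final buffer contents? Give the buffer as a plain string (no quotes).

After op 1 (select(1,4) replace("AC")): buf='YACZ' cursor=3
After op 2 (left): buf='YACZ' cursor=2
After op 3 (backspace): buf='YCZ' cursor=1
After op 4 (end): buf='YCZ' cursor=3
After op 5 (left): buf='YCZ' cursor=2
After op 6 (end): buf='YCZ' cursor=3
After op 7 (select(1,2) replace("OS")): buf='YOSZ' cursor=3

Answer: YOSZ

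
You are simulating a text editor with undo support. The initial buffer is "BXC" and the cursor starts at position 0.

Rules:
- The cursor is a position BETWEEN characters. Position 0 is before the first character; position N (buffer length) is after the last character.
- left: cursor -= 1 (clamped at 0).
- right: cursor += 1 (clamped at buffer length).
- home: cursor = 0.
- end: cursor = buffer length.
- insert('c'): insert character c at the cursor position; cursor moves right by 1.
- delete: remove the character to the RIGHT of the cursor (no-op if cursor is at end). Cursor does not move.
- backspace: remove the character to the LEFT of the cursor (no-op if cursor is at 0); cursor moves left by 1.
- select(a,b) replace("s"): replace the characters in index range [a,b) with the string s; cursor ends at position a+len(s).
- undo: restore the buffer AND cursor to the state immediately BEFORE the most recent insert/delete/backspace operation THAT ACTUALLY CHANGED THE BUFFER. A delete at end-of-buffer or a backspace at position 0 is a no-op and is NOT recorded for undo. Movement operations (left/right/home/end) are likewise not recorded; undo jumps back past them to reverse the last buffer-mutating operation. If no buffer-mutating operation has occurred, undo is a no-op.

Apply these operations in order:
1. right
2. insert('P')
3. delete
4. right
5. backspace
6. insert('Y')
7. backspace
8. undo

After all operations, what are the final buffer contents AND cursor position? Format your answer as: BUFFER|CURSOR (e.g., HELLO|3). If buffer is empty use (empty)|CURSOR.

After op 1 (right): buf='BXC' cursor=1
After op 2 (insert('P')): buf='BPXC' cursor=2
After op 3 (delete): buf='BPC' cursor=2
After op 4 (right): buf='BPC' cursor=3
After op 5 (backspace): buf='BP' cursor=2
After op 6 (insert('Y')): buf='BPY' cursor=3
After op 7 (backspace): buf='BP' cursor=2
After op 8 (undo): buf='BPY' cursor=3

Answer: BPY|3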